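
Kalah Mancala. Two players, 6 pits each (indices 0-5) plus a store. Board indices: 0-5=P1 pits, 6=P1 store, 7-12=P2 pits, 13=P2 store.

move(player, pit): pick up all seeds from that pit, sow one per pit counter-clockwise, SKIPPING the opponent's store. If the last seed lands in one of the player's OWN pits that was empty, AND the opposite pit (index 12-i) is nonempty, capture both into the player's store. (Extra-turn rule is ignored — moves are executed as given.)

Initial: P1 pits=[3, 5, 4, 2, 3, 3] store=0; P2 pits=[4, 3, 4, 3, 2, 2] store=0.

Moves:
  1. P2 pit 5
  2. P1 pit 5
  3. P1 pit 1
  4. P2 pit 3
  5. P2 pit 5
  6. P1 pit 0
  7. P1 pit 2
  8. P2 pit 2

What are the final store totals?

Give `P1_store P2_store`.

Answer: 3 4

Derivation:
Move 1: P2 pit5 -> P1=[4,5,4,2,3,3](0) P2=[4,3,4,3,2,0](1)
Move 2: P1 pit5 -> P1=[4,5,4,2,3,0](1) P2=[5,4,4,3,2,0](1)
Move 3: P1 pit1 -> P1=[4,0,5,3,4,1](2) P2=[5,4,4,3,2,0](1)
Move 4: P2 pit3 -> P1=[4,0,5,3,4,1](2) P2=[5,4,4,0,3,1](2)
Move 5: P2 pit5 -> P1=[4,0,5,3,4,1](2) P2=[5,4,4,0,3,0](3)
Move 6: P1 pit0 -> P1=[0,1,6,4,5,1](2) P2=[5,4,4,0,3,0](3)
Move 7: P1 pit2 -> P1=[0,1,0,5,6,2](3) P2=[6,5,4,0,3,0](3)
Move 8: P2 pit2 -> P1=[0,1,0,5,6,2](3) P2=[6,5,0,1,4,1](4)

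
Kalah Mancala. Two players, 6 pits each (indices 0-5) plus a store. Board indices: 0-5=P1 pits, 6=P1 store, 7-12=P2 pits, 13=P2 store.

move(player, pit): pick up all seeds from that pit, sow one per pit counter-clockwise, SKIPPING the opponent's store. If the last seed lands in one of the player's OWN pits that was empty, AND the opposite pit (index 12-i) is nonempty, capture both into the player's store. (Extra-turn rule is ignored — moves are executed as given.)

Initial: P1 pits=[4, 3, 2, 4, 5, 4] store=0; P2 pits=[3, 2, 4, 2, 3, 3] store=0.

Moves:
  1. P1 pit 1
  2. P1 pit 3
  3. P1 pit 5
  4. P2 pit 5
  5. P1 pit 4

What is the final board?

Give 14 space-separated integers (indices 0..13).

Answer: 5 1 3 0 0 1 3 6 5 6 4 4 0 1

Derivation:
Move 1: P1 pit1 -> P1=[4,0,3,5,6,4](0) P2=[3,2,4,2,3,3](0)
Move 2: P1 pit3 -> P1=[4,0,3,0,7,5](1) P2=[4,3,4,2,3,3](0)
Move 3: P1 pit5 -> P1=[4,0,3,0,7,0](2) P2=[5,4,5,3,3,3](0)
Move 4: P2 pit5 -> P1=[5,1,3,0,7,0](2) P2=[5,4,5,3,3,0](1)
Move 5: P1 pit4 -> P1=[5,1,3,0,0,1](3) P2=[6,5,6,4,4,0](1)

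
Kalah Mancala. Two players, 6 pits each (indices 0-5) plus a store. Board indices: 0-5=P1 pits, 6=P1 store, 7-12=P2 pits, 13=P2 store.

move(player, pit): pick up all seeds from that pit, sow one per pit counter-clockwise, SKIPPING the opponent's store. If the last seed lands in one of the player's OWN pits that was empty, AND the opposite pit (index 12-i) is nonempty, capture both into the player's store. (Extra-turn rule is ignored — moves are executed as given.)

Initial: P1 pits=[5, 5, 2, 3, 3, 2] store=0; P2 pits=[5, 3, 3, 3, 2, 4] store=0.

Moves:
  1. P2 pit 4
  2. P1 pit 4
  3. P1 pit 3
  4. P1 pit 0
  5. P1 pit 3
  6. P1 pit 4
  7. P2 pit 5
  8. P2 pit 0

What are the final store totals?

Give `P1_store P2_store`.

Answer: 3 3

Derivation:
Move 1: P2 pit4 -> P1=[5,5,2,3,3,2](0) P2=[5,3,3,3,0,5](1)
Move 2: P1 pit4 -> P1=[5,5,2,3,0,3](1) P2=[6,3,3,3,0,5](1)
Move 3: P1 pit3 -> P1=[5,5,2,0,1,4](2) P2=[6,3,3,3,0,5](1)
Move 4: P1 pit0 -> P1=[0,6,3,1,2,5](2) P2=[6,3,3,3,0,5](1)
Move 5: P1 pit3 -> P1=[0,6,3,0,3,5](2) P2=[6,3,3,3,0,5](1)
Move 6: P1 pit4 -> P1=[0,6,3,0,0,6](3) P2=[7,3,3,3,0,5](1)
Move 7: P2 pit5 -> P1=[1,7,4,1,0,6](3) P2=[7,3,3,3,0,0](2)
Move 8: P2 pit0 -> P1=[2,7,4,1,0,6](3) P2=[0,4,4,4,1,1](3)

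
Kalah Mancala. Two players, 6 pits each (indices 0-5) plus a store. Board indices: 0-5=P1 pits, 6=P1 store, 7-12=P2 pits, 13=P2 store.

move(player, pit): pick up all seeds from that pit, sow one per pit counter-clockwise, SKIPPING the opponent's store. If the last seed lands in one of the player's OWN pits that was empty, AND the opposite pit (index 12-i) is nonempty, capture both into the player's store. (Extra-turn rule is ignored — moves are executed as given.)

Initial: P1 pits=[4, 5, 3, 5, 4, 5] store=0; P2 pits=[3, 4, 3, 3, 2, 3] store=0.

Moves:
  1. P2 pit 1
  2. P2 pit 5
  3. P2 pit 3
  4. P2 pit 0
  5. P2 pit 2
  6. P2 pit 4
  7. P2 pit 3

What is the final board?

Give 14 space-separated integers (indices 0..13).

Move 1: P2 pit1 -> P1=[4,5,3,5,4,5](0) P2=[3,0,4,4,3,4](0)
Move 2: P2 pit5 -> P1=[5,6,4,5,4,5](0) P2=[3,0,4,4,3,0](1)
Move 3: P2 pit3 -> P1=[6,6,4,5,4,5](0) P2=[3,0,4,0,4,1](2)
Move 4: P2 pit0 -> P1=[6,6,0,5,4,5](0) P2=[0,1,5,0,4,1](7)
Move 5: P2 pit2 -> P1=[7,6,0,5,4,5](0) P2=[0,1,0,1,5,2](8)
Move 6: P2 pit4 -> P1=[8,7,1,5,4,5](0) P2=[0,1,0,1,0,3](9)
Move 7: P2 pit3 -> P1=[8,0,1,5,4,5](0) P2=[0,1,0,0,0,3](17)

Answer: 8 0 1 5 4 5 0 0 1 0 0 0 3 17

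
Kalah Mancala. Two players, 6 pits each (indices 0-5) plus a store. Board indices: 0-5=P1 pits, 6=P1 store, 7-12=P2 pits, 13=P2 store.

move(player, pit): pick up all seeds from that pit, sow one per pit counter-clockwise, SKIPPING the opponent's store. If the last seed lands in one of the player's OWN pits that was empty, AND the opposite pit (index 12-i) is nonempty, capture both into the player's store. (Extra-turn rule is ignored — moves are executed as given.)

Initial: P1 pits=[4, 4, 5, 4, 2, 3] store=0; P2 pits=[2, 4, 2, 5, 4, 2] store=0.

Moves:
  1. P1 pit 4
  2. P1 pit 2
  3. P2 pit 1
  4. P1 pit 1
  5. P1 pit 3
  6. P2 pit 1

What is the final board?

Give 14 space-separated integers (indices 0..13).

Answer: 4 0 1 0 3 7 3 4 0 5 6 5 3 0

Derivation:
Move 1: P1 pit4 -> P1=[4,4,5,4,0,4](1) P2=[2,4,2,5,4,2](0)
Move 2: P1 pit2 -> P1=[4,4,0,5,1,5](2) P2=[3,4,2,5,4,2](0)
Move 3: P2 pit1 -> P1=[4,4,0,5,1,5](2) P2=[3,0,3,6,5,3](0)
Move 4: P1 pit1 -> P1=[4,0,1,6,2,6](2) P2=[3,0,3,6,5,3](0)
Move 5: P1 pit3 -> P1=[4,0,1,0,3,7](3) P2=[4,1,4,6,5,3](0)
Move 6: P2 pit1 -> P1=[4,0,1,0,3,7](3) P2=[4,0,5,6,5,3](0)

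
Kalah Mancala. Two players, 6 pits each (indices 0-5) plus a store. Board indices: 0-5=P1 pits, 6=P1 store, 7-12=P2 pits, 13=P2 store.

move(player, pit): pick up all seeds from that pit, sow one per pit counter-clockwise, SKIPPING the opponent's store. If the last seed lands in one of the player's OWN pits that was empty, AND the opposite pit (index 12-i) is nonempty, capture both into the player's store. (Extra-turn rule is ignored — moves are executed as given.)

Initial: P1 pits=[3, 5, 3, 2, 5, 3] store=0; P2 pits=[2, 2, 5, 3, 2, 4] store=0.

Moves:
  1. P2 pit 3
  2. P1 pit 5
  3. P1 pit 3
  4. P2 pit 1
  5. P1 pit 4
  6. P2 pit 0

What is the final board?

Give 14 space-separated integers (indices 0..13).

Move 1: P2 pit3 -> P1=[3,5,3,2,5,3](0) P2=[2,2,5,0,3,5](1)
Move 2: P1 pit5 -> P1=[3,5,3,2,5,0](1) P2=[3,3,5,0,3,5](1)
Move 3: P1 pit3 -> P1=[3,5,3,0,6,0](5) P2=[0,3,5,0,3,5](1)
Move 4: P2 pit1 -> P1=[3,5,3,0,6,0](5) P2=[0,0,6,1,4,5](1)
Move 5: P1 pit4 -> P1=[3,5,3,0,0,1](6) P2=[1,1,7,2,4,5](1)
Move 6: P2 pit0 -> P1=[3,5,3,0,0,1](6) P2=[0,2,7,2,4,5](1)

Answer: 3 5 3 0 0 1 6 0 2 7 2 4 5 1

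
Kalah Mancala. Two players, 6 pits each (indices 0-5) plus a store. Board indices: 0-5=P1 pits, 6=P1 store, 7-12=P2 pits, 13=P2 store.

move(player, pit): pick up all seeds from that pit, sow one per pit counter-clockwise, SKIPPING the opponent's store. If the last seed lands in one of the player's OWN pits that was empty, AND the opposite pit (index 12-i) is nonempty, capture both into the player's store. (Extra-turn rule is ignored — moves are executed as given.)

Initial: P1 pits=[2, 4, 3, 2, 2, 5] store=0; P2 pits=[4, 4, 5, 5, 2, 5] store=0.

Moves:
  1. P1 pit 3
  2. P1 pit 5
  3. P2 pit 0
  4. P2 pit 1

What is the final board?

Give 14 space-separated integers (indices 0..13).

Move 1: P1 pit3 -> P1=[2,4,3,0,3,6](0) P2=[4,4,5,5,2,5](0)
Move 2: P1 pit5 -> P1=[2,4,3,0,3,0](1) P2=[5,5,6,6,3,5](0)
Move 3: P2 pit0 -> P1=[2,4,3,0,3,0](1) P2=[0,6,7,7,4,6](0)
Move 4: P2 pit1 -> P1=[3,4,3,0,3,0](1) P2=[0,0,8,8,5,7](1)

Answer: 3 4 3 0 3 0 1 0 0 8 8 5 7 1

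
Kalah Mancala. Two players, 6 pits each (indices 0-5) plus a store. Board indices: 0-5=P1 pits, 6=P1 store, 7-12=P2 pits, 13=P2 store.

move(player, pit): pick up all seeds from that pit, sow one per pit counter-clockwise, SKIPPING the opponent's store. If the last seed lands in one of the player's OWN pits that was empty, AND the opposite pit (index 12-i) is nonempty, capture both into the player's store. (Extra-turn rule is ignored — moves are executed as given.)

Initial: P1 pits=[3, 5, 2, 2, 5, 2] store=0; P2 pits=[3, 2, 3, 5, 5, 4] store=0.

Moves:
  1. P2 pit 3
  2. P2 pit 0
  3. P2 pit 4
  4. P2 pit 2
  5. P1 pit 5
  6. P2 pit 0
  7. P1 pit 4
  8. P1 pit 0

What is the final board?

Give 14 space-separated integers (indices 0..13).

Answer: 0 8 2 4 1 2 2 1 5 1 1 1 7 6

Derivation:
Move 1: P2 pit3 -> P1=[4,6,2,2,5,2](0) P2=[3,2,3,0,6,5](1)
Move 2: P2 pit0 -> P1=[4,6,0,2,5,2](0) P2=[0,3,4,0,6,5](4)
Move 3: P2 pit4 -> P1=[5,7,1,3,5,2](0) P2=[0,3,4,0,0,6](5)
Move 4: P2 pit2 -> P1=[5,7,1,3,5,2](0) P2=[0,3,0,1,1,7](6)
Move 5: P1 pit5 -> P1=[5,7,1,3,5,0](1) P2=[1,3,0,1,1,7](6)
Move 6: P2 pit0 -> P1=[5,7,1,3,5,0](1) P2=[0,4,0,1,1,7](6)
Move 7: P1 pit4 -> P1=[5,7,1,3,0,1](2) P2=[1,5,1,1,1,7](6)
Move 8: P1 pit0 -> P1=[0,8,2,4,1,2](2) P2=[1,5,1,1,1,7](6)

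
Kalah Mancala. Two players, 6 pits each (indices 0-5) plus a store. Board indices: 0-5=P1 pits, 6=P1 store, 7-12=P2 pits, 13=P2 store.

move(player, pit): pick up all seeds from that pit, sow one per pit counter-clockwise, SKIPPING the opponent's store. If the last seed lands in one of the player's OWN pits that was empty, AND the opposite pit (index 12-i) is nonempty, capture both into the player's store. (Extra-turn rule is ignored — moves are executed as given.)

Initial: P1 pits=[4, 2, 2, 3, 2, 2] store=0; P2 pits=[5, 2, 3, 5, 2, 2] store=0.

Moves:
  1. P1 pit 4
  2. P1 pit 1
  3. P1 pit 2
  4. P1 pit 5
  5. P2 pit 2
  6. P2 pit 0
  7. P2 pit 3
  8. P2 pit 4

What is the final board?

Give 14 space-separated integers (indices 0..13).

Answer: 6 2 2 6 1 0 2 0 4 1 0 0 6 4

Derivation:
Move 1: P1 pit4 -> P1=[4,2,2,3,0,3](1) P2=[5,2,3,5,2,2](0)
Move 2: P1 pit1 -> P1=[4,0,3,4,0,3](1) P2=[5,2,3,5,2,2](0)
Move 3: P1 pit2 -> P1=[4,0,0,5,1,4](1) P2=[5,2,3,5,2,2](0)
Move 4: P1 pit5 -> P1=[4,0,0,5,1,0](2) P2=[6,3,4,5,2,2](0)
Move 5: P2 pit2 -> P1=[4,0,0,5,1,0](2) P2=[6,3,0,6,3,3](1)
Move 6: P2 pit0 -> P1=[4,0,0,5,1,0](2) P2=[0,4,1,7,4,4](2)
Move 7: P2 pit3 -> P1=[5,1,1,6,1,0](2) P2=[0,4,1,0,5,5](3)
Move 8: P2 pit4 -> P1=[6,2,2,6,1,0](2) P2=[0,4,1,0,0,6](4)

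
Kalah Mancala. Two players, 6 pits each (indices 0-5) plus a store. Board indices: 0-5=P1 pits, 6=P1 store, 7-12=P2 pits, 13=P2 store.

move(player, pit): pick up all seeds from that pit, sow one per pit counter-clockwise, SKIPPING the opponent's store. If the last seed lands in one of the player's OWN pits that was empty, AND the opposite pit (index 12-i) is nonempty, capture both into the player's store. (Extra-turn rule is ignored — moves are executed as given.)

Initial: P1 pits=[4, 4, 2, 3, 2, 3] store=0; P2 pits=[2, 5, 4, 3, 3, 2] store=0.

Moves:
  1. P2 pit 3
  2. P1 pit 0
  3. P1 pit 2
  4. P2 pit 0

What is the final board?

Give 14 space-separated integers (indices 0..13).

Answer: 0 5 0 5 4 4 0 0 6 5 0 4 3 1

Derivation:
Move 1: P2 pit3 -> P1=[4,4,2,3,2,3](0) P2=[2,5,4,0,4,3](1)
Move 2: P1 pit0 -> P1=[0,5,3,4,3,3](0) P2=[2,5,4,0,4,3](1)
Move 3: P1 pit2 -> P1=[0,5,0,5,4,4](0) P2=[2,5,4,0,4,3](1)
Move 4: P2 pit0 -> P1=[0,5,0,5,4,4](0) P2=[0,6,5,0,4,3](1)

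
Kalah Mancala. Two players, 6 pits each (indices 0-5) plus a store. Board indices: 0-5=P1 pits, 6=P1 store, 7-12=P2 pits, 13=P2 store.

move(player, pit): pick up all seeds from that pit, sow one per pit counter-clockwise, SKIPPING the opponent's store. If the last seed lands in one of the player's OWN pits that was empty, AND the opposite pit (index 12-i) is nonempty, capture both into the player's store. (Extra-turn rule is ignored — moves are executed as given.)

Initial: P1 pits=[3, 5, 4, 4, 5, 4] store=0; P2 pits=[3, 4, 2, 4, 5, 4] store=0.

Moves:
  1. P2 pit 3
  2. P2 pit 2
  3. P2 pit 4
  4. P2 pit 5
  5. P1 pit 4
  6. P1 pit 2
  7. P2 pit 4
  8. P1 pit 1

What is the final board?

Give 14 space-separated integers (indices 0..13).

Move 1: P2 pit3 -> P1=[4,5,4,4,5,4](0) P2=[3,4,2,0,6,5](1)
Move 2: P2 pit2 -> P1=[4,5,4,4,5,4](0) P2=[3,4,0,1,7,5](1)
Move 3: P2 pit4 -> P1=[5,6,5,5,6,4](0) P2=[3,4,0,1,0,6](2)
Move 4: P2 pit5 -> P1=[6,7,6,6,7,4](0) P2=[3,4,0,1,0,0](3)
Move 5: P1 pit4 -> P1=[6,7,6,6,0,5](1) P2=[4,5,1,2,1,0](3)
Move 6: P1 pit2 -> P1=[6,7,0,7,1,6](2) P2=[5,6,1,2,1,0](3)
Move 7: P2 pit4 -> P1=[0,7,0,7,1,6](2) P2=[5,6,1,2,0,0](10)
Move 8: P1 pit1 -> P1=[0,0,1,8,2,7](3) P2=[6,7,1,2,0,0](10)

Answer: 0 0 1 8 2 7 3 6 7 1 2 0 0 10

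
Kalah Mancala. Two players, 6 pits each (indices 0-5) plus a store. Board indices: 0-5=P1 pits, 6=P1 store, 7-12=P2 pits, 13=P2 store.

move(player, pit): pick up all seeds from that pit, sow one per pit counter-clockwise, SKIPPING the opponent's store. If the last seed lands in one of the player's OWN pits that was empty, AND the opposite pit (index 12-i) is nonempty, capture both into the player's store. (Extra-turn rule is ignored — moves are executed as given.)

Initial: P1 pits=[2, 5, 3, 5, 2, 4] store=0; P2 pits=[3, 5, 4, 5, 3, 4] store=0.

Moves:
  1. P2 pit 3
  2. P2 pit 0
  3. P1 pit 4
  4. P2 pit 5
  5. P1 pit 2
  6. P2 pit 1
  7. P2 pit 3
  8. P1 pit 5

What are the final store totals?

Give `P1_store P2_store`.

Answer: 2 7

Derivation:
Move 1: P2 pit3 -> P1=[3,6,3,5,2,4](0) P2=[3,5,4,0,4,5](1)
Move 2: P2 pit0 -> P1=[3,6,0,5,2,4](0) P2=[0,6,5,0,4,5](5)
Move 3: P1 pit4 -> P1=[3,6,0,5,0,5](1) P2=[0,6,5,0,4,5](5)
Move 4: P2 pit5 -> P1=[4,7,1,6,0,5](1) P2=[0,6,5,0,4,0](6)
Move 5: P1 pit2 -> P1=[4,7,0,7,0,5](1) P2=[0,6,5,0,4,0](6)
Move 6: P2 pit1 -> P1=[5,7,0,7,0,5](1) P2=[0,0,6,1,5,1](7)
Move 7: P2 pit3 -> P1=[5,7,0,7,0,5](1) P2=[0,0,6,0,6,1](7)
Move 8: P1 pit5 -> P1=[5,7,0,7,0,0](2) P2=[1,1,7,1,6,1](7)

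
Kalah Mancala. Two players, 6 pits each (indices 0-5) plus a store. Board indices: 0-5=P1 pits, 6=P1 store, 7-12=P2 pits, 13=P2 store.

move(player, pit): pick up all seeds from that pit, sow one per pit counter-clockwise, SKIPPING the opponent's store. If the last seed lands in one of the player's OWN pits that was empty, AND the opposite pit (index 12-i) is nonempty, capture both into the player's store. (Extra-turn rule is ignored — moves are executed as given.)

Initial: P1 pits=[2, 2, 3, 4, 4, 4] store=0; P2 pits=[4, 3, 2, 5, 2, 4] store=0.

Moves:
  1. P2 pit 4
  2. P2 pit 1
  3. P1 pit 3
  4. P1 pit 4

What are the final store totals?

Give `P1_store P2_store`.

Answer: 2 4

Derivation:
Move 1: P2 pit4 -> P1=[2,2,3,4,4,4](0) P2=[4,3,2,5,0,5](1)
Move 2: P2 pit1 -> P1=[2,0,3,4,4,4](0) P2=[4,0,3,6,0,5](4)
Move 3: P1 pit3 -> P1=[2,0,3,0,5,5](1) P2=[5,0,3,6,0,5](4)
Move 4: P1 pit4 -> P1=[2,0,3,0,0,6](2) P2=[6,1,4,6,0,5](4)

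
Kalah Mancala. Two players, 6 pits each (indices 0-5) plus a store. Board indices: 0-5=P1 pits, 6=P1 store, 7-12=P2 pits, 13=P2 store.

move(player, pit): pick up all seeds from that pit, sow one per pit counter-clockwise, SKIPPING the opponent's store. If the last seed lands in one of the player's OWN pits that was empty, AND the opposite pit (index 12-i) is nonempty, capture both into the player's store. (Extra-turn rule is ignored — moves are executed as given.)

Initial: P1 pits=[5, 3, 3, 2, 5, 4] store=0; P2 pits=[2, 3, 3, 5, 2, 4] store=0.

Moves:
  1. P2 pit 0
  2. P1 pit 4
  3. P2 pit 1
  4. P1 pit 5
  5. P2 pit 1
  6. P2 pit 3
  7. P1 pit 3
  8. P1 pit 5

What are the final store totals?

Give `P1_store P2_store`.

Move 1: P2 pit0 -> P1=[5,3,3,2,5,4](0) P2=[0,4,4,5,2,4](0)
Move 2: P1 pit4 -> P1=[5,3,3,2,0,5](1) P2=[1,5,5,5,2,4](0)
Move 3: P2 pit1 -> P1=[5,3,3,2,0,5](1) P2=[1,0,6,6,3,5](1)
Move 4: P1 pit5 -> P1=[5,3,3,2,0,0](2) P2=[2,1,7,7,3,5](1)
Move 5: P2 pit1 -> P1=[5,3,3,2,0,0](2) P2=[2,0,8,7,3,5](1)
Move 6: P2 pit3 -> P1=[6,4,4,3,0,0](2) P2=[2,0,8,0,4,6](2)
Move 7: P1 pit3 -> P1=[6,4,4,0,1,1](3) P2=[2,0,8,0,4,6](2)
Move 8: P1 pit5 -> P1=[6,4,4,0,1,0](4) P2=[2,0,8,0,4,6](2)

Answer: 4 2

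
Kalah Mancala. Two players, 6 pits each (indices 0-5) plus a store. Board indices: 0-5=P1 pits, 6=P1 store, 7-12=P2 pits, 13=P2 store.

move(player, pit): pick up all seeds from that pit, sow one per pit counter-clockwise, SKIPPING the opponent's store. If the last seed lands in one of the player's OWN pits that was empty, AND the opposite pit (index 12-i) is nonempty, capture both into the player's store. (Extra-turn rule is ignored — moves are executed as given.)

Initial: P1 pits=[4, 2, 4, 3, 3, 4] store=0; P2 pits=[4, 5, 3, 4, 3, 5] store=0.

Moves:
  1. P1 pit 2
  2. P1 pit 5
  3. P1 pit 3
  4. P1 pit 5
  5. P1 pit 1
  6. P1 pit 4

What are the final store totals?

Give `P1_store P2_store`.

Answer: 10 0

Derivation:
Move 1: P1 pit2 -> P1=[4,2,0,4,4,5](1) P2=[4,5,3,4,3,5](0)
Move 2: P1 pit5 -> P1=[4,2,0,4,4,0](2) P2=[5,6,4,5,3,5](0)
Move 3: P1 pit3 -> P1=[4,2,0,0,5,1](3) P2=[6,6,4,5,3,5](0)
Move 4: P1 pit5 -> P1=[4,2,0,0,5,0](4) P2=[6,6,4,5,3,5](0)
Move 5: P1 pit1 -> P1=[4,0,1,0,5,0](9) P2=[6,6,0,5,3,5](0)
Move 6: P1 pit4 -> P1=[4,0,1,0,0,1](10) P2=[7,7,1,5,3,5](0)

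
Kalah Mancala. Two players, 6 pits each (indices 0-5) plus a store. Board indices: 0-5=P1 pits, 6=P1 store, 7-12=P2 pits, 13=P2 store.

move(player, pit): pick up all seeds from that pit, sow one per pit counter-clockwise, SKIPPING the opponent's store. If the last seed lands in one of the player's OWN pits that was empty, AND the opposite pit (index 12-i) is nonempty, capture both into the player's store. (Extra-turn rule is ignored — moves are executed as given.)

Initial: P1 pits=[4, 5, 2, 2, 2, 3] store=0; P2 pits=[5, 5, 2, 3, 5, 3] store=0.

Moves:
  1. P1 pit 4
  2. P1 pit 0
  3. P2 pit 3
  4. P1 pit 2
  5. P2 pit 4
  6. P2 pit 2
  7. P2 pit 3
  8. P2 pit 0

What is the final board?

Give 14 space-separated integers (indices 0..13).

Answer: 1 0 1 5 1 5 7 0 1 1 1 2 6 10

Derivation:
Move 1: P1 pit4 -> P1=[4,5,2,2,0,4](1) P2=[5,5,2,3,5,3](0)
Move 2: P1 pit0 -> P1=[0,6,3,3,0,4](7) P2=[5,0,2,3,5,3](0)
Move 3: P2 pit3 -> P1=[0,6,3,3,0,4](7) P2=[5,0,2,0,6,4](1)
Move 4: P1 pit2 -> P1=[0,6,0,4,1,5](7) P2=[5,0,2,0,6,4](1)
Move 5: P2 pit4 -> P1=[1,7,1,5,1,5](7) P2=[5,0,2,0,0,5](2)
Move 6: P2 pit2 -> P1=[1,0,1,5,1,5](7) P2=[5,0,0,1,0,5](10)
Move 7: P2 pit3 -> P1=[1,0,1,5,1,5](7) P2=[5,0,0,0,1,5](10)
Move 8: P2 pit0 -> P1=[1,0,1,5,1,5](7) P2=[0,1,1,1,2,6](10)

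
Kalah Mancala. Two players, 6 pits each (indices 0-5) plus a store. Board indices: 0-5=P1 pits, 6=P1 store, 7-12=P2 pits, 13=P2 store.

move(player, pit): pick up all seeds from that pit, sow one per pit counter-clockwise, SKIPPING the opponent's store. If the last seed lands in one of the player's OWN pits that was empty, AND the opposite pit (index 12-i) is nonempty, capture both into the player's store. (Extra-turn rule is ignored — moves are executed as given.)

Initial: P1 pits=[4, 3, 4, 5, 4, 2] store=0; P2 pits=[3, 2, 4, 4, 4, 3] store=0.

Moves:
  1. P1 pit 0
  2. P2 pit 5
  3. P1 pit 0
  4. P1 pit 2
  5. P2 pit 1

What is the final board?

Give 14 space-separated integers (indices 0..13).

Move 1: P1 pit0 -> P1=[0,4,5,6,5,2](0) P2=[3,2,4,4,4,3](0)
Move 2: P2 pit5 -> P1=[1,5,5,6,5,2](0) P2=[3,2,4,4,4,0](1)
Move 3: P1 pit0 -> P1=[0,6,5,6,5,2](0) P2=[3,2,4,4,4,0](1)
Move 4: P1 pit2 -> P1=[0,6,0,7,6,3](1) P2=[4,2,4,4,4,0](1)
Move 5: P2 pit1 -> P1=[0,6,0,7,6,3](1) P2=[4,0,5,5,4,0](1)

Answer: 0 6 0 7 6 3 1 4 0 5 5 4 0 1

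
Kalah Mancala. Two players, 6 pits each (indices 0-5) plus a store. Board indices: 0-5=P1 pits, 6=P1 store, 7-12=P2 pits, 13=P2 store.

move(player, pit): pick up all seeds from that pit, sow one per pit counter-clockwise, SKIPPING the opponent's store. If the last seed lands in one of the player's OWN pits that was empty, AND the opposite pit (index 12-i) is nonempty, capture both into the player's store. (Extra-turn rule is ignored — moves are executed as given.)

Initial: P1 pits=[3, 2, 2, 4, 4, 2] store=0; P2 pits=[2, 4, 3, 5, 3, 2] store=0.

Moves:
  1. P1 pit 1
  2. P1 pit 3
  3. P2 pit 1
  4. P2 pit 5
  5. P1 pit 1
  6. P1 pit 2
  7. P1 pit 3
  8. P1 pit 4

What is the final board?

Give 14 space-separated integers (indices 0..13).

Move 1: P1 pit1 -> P1=[3,0,3,5,4,2](0) P2=[2,4,3,5,3,2](0)
Move 2: P1 pit3 -> P1=[3,0,3,0,5,3](1) P2=[3,5,3,5,3,2](0)
Move 3: P2 pit1 -> P1=[3,0,3,0,5,3](1) P2=[3,0,4,6,4,3](1)
Move 4: P2 pit5 -> P1=[4,1,3,0,5,3](1) P2=[3,0,4,6,4,0](2)
Move 5: P1 pit1 -> P1=[4,0,4,0,5,3](1) P2=[3,0,4,6,4,0](2)
Move 6: P1 pit2 -> P1=[4,0,0,1,6,4](2) P2=[3,0,4,6,4,0](2)
Move 7: P1 pit3 -> P1=[4,0,0,0,7,4](2) P2=[3,0,4,6,4,0](2)
Move 8: P1 pit4 -> P1=[4,0,0,0,0,5](3) P2=[4,1,5,7,5,0](2)

Answer: 4 0 0 0 0 5 3 4 1 5 7 5 0 2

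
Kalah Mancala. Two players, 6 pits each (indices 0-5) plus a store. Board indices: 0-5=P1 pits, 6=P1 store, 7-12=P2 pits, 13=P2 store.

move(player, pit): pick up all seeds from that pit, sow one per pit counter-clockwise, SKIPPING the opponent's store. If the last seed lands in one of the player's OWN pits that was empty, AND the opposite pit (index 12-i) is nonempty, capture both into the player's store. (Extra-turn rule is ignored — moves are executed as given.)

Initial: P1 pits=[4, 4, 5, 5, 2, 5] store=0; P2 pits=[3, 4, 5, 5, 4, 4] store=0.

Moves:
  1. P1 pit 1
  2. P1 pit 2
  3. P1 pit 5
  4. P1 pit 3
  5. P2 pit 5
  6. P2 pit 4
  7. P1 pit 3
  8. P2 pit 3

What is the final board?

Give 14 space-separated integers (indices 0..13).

Answer: 7 3 3 1 6 1 3 6 7 7 0 1 2 3

Derivation:
Move 1: P1 pit1 -> P1=[4,0,6,6,3,6](0) P2=[3,4,5,5,4,4](0)
Move 2: P1 pit2 -> P1=[4,0,0,7,4,7](1) P2=[4,5,5,5,4,4](0)
Move 3: P1 pit5 -> P1=[4,0,0,7,4,0](2) P2=[5,6,6,6,5,5](0)
Move 4: P1 pit3 -> P1=[4,0,0,0,5,1](3) P2=[6,7,7,7,5,5](0)
Move 5: P2 pit5 -> P1=[5,1,1,1,5,1](3) P2=[6,7,7,7,5,0](1)
Move 6: P2 pit4 -> P1=[6,2,2,1,5,1](3) P2=[6,7,7,7,0,1](2)
Move 7: P1 pit3 -> P1=[6,2,2,0,6,1](3) P2=[6,7,7,7,0,1](2)
Move 8: P2 pit3 -> P1=[7,3,3,1,6,1](3) P2=[6,7,7,0,1,2](3)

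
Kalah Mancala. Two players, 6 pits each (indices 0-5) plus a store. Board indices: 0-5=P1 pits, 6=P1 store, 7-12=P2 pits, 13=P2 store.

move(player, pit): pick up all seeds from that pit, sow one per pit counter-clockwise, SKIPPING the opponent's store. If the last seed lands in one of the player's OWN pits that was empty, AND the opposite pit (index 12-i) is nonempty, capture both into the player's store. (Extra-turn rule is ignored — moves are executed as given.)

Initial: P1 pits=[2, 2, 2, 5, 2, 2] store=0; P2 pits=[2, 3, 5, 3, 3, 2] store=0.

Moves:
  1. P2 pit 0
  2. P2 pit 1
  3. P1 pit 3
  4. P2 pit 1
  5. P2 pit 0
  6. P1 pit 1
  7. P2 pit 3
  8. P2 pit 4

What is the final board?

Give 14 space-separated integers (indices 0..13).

Move 1: P2 pit0 -> P1=[2,2,2,5,2,2](0) P2=[0,4,6,3,3,2](0)
Move 2: P2 pit1 -> P1=[2,2,2,5,2,2](0) P2=[0,0,7,4,4,3](0)
Move 3: P1 pit3 -> P1=[2,2,2,0,3,3](1) P2=[1,1,7,4,4,3](0)
Move 4: P2 pit1 -> P1=[2,2,2,0,3,3](1) P2=[1,0,8,4,4,3](0)
Move 5: P2 pit0 -> P1=[2,2,2,0,0,3](1) P2=[0,0,8,4,4,3](4)
Move 6: P1 pit1 -> P1=[2,0,3,0,0,3](10) P2=[0,0,0,4,4,3](4)
Move 7: P2 pit3 -> P1=[3,0,3,0,0,3](10) P2=[0,0,0,0,5,4](5)
Move 8: P2 pit4 -> P1=[4,1,4,0,0,3](10) P2=[0,0,0,0,0,5](6)

Answer: 4 1 4 0 0 3 10 0 0 0 0 0 5 6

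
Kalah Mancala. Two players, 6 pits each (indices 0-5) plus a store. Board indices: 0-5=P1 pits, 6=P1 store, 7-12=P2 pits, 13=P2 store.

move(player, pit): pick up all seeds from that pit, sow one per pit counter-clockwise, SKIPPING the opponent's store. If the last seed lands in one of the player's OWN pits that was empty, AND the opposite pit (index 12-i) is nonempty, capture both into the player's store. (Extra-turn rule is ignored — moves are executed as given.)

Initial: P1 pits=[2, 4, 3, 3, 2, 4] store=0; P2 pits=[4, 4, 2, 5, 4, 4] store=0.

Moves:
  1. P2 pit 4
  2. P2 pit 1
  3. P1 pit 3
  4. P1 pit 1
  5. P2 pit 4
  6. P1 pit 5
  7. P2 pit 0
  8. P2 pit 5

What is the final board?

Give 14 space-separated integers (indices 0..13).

Move 1: P2 pit4 -> P1=[3,5,3,3,2,4](0) P2=[4,4,2,5,0,5](1)
Move 2: P2 pit1 -> P1=[3,5,3,3,2,4](0) P2=[4,0,3,6,1,6](1)
Move 3: P1 pit3 -> P1=[3,5,3,0,3,5](1) P2=[4,0,3,6,1,6](1)
Move 4: P1 pit1 -> P1=[3,0,4,1,4,6](2) P2=[4,0,3,6,1,6](1)
Move 5: P2 pit4 -> P1=[3,0,4,1,4,6](2) P2=[4,0,3,6,0,7](1)
Move 6: P1 pit5 -> P1=[3,0,4,1,4,0](3) P2=[5,1,4,7,1,7](1)
Move 7: P2 pit0 -> P1=[3,0,4,1,4,0](3) P2=[0,2,5,8,2,8](1)
Move 8: P2 pit5 -> P1=[4,1,5,2,5,0](3) P2=[0,2,5,8,2,0](4)

Answer: 4 1 5 2 5 0 3 0 2 5 8 2 0 4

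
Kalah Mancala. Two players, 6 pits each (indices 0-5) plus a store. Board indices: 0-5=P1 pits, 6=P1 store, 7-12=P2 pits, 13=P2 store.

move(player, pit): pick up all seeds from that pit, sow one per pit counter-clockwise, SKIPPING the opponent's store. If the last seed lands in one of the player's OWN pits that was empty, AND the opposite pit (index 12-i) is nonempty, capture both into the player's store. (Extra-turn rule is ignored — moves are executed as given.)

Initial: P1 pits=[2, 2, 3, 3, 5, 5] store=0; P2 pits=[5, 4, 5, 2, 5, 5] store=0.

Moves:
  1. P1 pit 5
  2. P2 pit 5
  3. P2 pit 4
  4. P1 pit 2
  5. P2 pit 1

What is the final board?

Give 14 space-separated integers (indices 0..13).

Answer: 4 4 0 5 6 1 2 7 0 7 4 1 2 3

Derivation:
Move 1: P1 pit5 -> P1=[2,2,3,3,5,0](1) P2=[6,5,6,3,5,5](0)
Move 2: P2 pit5 -> P1=[3,3,4,4,5,0](1) P2=[6,5,6,3,5,0](1)
Move 3: P2 pit4 -> P1=[4,4,5,4,5,0](1) P2=[6,5,6,3,0,1](2)
Move 4: P1 pit2 -> P1=[4,4,0,5,6,1](2) P2=[7,5,6,3,0,1](2)
Move 5: P2 pit1 -> P1=[4,4,0,5,6,1](2) P2=[7,0,7,4,1,2](3)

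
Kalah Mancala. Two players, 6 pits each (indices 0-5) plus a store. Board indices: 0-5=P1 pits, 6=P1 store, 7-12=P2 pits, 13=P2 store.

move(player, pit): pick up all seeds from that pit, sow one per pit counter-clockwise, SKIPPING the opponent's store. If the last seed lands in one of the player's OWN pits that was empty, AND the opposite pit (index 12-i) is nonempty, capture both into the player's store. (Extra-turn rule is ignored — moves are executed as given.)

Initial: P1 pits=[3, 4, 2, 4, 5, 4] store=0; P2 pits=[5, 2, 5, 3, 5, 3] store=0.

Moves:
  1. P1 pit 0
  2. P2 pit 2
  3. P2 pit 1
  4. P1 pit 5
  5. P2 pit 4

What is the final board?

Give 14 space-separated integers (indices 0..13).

Answer: 2 6 4 6 5 0 1 6 1 2 5 0 5 2

Derivation:
Move 1: P1 pit0 -> P1=[0,5,3,5,5,4](0) P2=[5,2,5,3,5,3](0)
Move 2: P2 pit2 -> P1=[1,5,3,5,5,4](0) P2=[5,2,0,4,6,4](1)
Move 3: P2 pit1 -> P1=[1,5,3,5,5,4](0) P2=[5,0,1,5,6,4](1)
Move 4: P1 pit5 -> P1=[1,5,3,5,5,0](1) P2=[6,1,2,5,6,4](1)
Move 5: P2 pit4 -> P1=[2,6,4,6,5,0](1) P2=[6,1,2,5,0,5](2)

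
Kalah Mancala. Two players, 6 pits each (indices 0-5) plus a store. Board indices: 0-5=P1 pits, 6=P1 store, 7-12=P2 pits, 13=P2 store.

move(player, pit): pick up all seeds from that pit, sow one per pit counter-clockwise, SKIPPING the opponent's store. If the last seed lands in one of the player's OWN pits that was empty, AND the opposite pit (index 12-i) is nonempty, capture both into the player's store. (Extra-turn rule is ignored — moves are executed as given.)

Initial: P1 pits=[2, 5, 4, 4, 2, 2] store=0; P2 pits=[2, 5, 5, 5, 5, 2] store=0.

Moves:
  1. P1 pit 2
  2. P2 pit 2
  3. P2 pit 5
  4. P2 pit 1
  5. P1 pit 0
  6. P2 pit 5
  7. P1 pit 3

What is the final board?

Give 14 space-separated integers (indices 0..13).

Move 1: P1 pit2 -> P1=[2,5,0,5,3,3](1) P2=[2,5,5,5,5,2](0)
Move 2: P2 pit2 -> P1=[3,5,0,5,3,3](1) P2=[2,5,0,6,6,3](1)
Move 3: P2 pit5 -> P1=[4,6,0,5,3,3](1) P2=[2,5,0,6,6,0](2)
Move 4: P2 pit1 -> P1=[4,6,0,5,3,3](1) P2=[2,0,1,7,7,1](3)
Move 5: P1 pit0 -> P1=[0,7,1,6,4,3](1) P2=[2,0,1,7,7,1](3)
Move 6: P2 pit5 -> P1=[0,7,1,6,4,3](1) P2=[2,0,1,7,7,0](4)
Move 7: P1 pit3 -> P1=[0,7,1,0,5,4](2) P2=[3,1,2,7,7,0](4)

Answer: 0 7 1 0 5 4 2 3 1 2 7 7 0 4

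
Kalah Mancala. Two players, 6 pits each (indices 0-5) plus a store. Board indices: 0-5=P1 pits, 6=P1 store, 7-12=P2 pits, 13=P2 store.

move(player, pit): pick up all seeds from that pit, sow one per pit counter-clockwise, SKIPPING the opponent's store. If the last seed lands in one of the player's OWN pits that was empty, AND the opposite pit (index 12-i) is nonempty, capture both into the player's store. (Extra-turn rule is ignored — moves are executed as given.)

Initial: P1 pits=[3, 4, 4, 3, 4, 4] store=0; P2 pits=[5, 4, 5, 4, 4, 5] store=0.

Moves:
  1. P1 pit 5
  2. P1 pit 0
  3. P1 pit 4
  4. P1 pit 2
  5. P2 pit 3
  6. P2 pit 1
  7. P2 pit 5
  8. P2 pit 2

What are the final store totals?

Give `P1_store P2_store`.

Move 1: P1 pit5 -> P1=[3,4,4,3,4,0](1) P2=[6,5,6,4,4,5](0)
Move 2: P1 pit0 -> P1=[0,5,5,4,4,0](1) P2=[6,5,6,4,4,5](0)
Move 3: P1 pit4 -> P1=[0,5,5,4,0,1](2) P2=[7,6,6,4,4,5](0)
Move 4: P1 pit2 -> P1=[0,5,0,5,1,2](3) P2=[8,6,6,4,4,5](0)
Move 5: P2 pit3 -> P1=[1,5,0,5,1,2](3) P2=[8,6,6,0,5,6](1)
Move 6: P2 pit1 -> P1=[2,5,0,5,1,2](3) P2=[8,0,7,1,6,7](2)
Move 7: P2 pit5 -> P1=[3,6,1,6,2,3](3) P2=[8,0,7,1,6,0](3)
Move 8: P2 pit2 -> P1=[4,7,2,6,2,3](3) P2=[8,0,0,2,7,1](4)

Answer: 3 4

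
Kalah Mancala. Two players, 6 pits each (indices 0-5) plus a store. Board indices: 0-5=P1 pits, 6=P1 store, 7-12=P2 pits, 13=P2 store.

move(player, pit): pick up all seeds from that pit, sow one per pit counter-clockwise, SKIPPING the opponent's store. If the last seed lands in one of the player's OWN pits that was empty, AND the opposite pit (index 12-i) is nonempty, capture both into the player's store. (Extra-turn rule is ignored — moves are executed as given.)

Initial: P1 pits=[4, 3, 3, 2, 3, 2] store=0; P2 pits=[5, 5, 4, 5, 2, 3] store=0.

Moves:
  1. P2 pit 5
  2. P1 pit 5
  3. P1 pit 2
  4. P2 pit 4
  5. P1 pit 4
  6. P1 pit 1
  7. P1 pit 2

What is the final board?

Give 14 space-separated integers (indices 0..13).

Move 1: P2 pit5 -> P1=[5,4,3,2,3,2](0) P2=[5,5,4,5,2,0](1)
Move 2: P1 pit5 -> P1=[5,4,3,2,3,0](1) P2=[6,5,4,5,2,0](1)
Move 3: P1 pit2 -> P1=[5,4,0,3,4,0](8) P2=[0,5,4,5,2,0](1)
Move 4: P2 pit4 -> P1=[5,4,0,3,4,0](8) P2=[0,5,4,5,0,1](2)
Move 5: P1 pit4 -> P1=[5,4,0,3,0,1](9) P2=[1,6,4,5,0,1](2)
Move 6: P1 pit1 -> P1=[5,0,1,4,1,2](9) P2=[1,6,4,5,0,1](2)
Move 7: P1 pit2 -> P1=[5,0,0,5,1,2](9) P2=[1,6,4,5,0,1](2)

Answer: 5 0 0 5 1 2 9 1 6 4 5 0 1 2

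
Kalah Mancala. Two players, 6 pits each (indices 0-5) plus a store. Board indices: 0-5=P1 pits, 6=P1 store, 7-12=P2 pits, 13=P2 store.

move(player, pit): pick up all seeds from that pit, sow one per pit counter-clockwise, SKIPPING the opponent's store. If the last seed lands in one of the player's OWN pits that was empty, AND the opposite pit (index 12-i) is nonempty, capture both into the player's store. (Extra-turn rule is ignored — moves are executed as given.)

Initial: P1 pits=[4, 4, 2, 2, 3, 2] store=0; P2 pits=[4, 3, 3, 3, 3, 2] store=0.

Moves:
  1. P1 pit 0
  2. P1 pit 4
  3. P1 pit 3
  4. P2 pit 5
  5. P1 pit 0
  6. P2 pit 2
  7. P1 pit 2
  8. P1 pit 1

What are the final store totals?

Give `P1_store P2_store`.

Answer: 3 1

Derivation:
Move 1: P1 pit0 -> P1=[0,5,3,3,4,2](0) P2=[4,3,3,3,3,2](0)
Move 2: P1 pit4 -> P1=[0,5,3,3,0,3](1) P2=[5,4,3,3,3,2](0)
Move 3: P1 pit3 -> P1=[0,5,3,0,1,4](2) P2=[5,4,3,3,3,2](0)
Move 4: P2 pit5 -> P1=[1,5,3,0,1,4](2) P2=[5,4,3,3,3,0](1)
Move 5: P1 pit0 -> P1=[0,6,3,0,1,4](2) P2=[5,4,3,3,3,0](1)
Move 6: P2 pit2 -> P1=[0,6,3,0,1,4](2) P2=[5,4,0,4,4,1](1)
Move 7: P1 pit2 -> P1=[0,6,0,1,2,5](2) P2=[5,4,0,4,4,1](1)
Move 8: P1 pit1 -> P1=[0,0,1,2,3,6](3) P2=[6,4,0,4,4,1](1)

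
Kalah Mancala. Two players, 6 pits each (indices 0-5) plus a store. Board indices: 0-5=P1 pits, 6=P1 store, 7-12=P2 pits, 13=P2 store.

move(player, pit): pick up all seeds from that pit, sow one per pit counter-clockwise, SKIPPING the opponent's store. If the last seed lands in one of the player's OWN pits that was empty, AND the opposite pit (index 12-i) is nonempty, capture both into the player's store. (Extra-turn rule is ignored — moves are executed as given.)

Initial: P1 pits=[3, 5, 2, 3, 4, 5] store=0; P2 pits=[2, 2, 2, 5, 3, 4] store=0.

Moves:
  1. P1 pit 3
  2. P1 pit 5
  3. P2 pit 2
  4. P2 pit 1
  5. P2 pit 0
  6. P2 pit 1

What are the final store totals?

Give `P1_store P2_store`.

Move 1: P1 pit3 -> P1=[3,5,2,0,5,6](1) P2=[2,2,2,5,3,4](0)
Move 2: P1 pit5 -> P1=[3,5,2,0,5,0](2) P2=[3,3,3,6,4,4](0)
Move 3: P2 pit2 -> P1=[3,5,2,0,5,0](2) P2=[3,3,0,7,5,5](0)
Move 4: P2 pit1 -> P1=[3,5,2,0,5,0](2) P2=[3,0,1,8,6,5](0)
Move 5: P2 pit0 -> P1=[3,5,2,0,5,0](2) P2=[0,1,2,9,6,5](0)
Move 6: P2 pit1 -> P1=[3,5,2,0,5,0](2) P2=[0,0,3,9,6,5](0)

Answer: 2 0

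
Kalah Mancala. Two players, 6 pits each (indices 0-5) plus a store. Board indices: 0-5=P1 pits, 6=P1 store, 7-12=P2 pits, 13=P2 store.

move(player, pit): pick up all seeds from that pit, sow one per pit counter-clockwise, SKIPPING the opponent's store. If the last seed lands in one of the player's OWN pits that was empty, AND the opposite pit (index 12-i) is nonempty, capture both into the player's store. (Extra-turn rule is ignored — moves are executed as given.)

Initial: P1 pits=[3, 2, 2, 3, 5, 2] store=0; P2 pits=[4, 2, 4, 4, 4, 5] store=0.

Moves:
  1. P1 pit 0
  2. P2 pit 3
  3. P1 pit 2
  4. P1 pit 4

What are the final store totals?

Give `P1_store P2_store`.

Answer: 1 1

Derivation:
Move 1: P1 pit0 -> P1=[0,3,3,4,5,2](0) P2=[4,2,4,4,4,5](0)
Move 2: P2 pit3 -> P1=[1,3,3,4,5,2](0) P2=[4,2,4,0,5,6](1)
Move 3: P1 pit2 -> P1=[1,3,0,5,6,3](0) P2=[4,2,4,0,5,6](1)
Move 4: P1 pit4 -> P1=[1,3,0,5,0,4](1) P2=[5,3,5,1,5,6](1)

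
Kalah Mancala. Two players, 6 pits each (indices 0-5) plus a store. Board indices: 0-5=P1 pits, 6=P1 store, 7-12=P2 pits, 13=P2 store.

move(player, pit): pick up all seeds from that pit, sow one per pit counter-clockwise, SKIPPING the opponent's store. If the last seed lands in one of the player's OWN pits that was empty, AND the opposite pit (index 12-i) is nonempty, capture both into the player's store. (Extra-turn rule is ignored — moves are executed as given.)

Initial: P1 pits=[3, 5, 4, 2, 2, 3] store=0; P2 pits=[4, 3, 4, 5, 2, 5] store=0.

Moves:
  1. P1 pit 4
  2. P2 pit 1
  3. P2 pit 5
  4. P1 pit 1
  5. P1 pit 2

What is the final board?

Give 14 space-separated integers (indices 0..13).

Move 1: P1 pit4 -> P1=[3,5,4,2,0,4](1) P2=[4,3,4,5,2,5](0)
Move 2: P2 pit1 -> P1=[3,5,4,2,0,4](1) P2=[4,0,5,6,3,5](0)
Move 3: P2 pit5 -> P1=[4,6,5,3,0,4](1) P2=[4,0,5,6,3,0](1)
Move 4: P1 pit1 -> P1=[4,0,6,4,1,5](2) P2=[5,0,5,6,3,0](1)
Move 5: P1 pit2 -> P1=[4,0,0,5,2,6](3) P2=[6,1,5,6,3,0](1)

Answer: 4 0 0 5 2 6 3 6 1 5 6 3 0 1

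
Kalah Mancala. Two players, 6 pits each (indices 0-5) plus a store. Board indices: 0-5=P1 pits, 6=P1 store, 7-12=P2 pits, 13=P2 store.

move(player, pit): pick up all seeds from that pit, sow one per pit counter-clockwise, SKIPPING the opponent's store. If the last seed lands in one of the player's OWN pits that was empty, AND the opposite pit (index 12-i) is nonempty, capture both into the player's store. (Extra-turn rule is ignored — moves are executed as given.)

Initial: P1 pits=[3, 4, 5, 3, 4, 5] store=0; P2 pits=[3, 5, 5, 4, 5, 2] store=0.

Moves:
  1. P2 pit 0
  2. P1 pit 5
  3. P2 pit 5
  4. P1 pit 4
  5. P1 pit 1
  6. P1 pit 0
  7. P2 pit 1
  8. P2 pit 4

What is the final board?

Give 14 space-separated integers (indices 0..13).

Move 1: P2 pit0 -> P1=[3,4,5,3,4,5](0) P2=[0,6,6,5,5,2](0)
Move 2: P1 pit5 -> P1=[3,4,5,3,4,0](1) P2=[1,7,7,6,5,2](0)
Move 3: P2 pit5 -> P1=[4,4,5,3,4,0](1) P2=[1,7,7,6,5,0](1)
Move 4: P1 pit4 -> P1=[4,4,5,3,0,1](2) P2=[2,8,7,6,5,0](1)
Move 5: P1 pit1 -> P1=[4,0,6,4,1,2](2) P2=[2,8,7,6,5,0](1)
Move 6: P1 pit0 -> P1=[0,1,7,5,2,2](2) P2=[2,8,7,6,5,0](1)
Move 7: P2 pit1 -> P1=[1,2,8,5,2,2](2) P2=[2,0,8,7,6,1](2)
Move 8: P2 pit4 -> P1=[2,3,9,6,2,2](2) P2=[2,0,8,7,0,2](3)

Answer: 2 3 9 6 2 2 2 2 0 8 7 0 2 3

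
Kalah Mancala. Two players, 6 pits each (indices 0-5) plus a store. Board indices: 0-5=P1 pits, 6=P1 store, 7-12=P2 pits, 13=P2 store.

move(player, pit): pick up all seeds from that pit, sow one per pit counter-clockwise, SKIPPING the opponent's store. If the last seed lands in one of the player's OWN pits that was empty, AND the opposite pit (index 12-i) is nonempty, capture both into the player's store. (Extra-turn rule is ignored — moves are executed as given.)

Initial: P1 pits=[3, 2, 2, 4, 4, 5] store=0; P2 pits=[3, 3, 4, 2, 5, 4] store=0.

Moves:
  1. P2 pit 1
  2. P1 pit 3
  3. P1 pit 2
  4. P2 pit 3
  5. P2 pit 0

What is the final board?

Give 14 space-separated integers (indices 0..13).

Answer: 3 2 0 1 6 6 1 0 1 6 1 8 5 1

Derivation:
Move 1: P2 pit1 -> P1=[3,2,2,4,4,5](0) P2=[3,0,5,3,6,4](0)
Move 2: P1 pit3 -> P1=[3,2,2,0,5,6](1) P2=[4,0,5,3,6,4](0)
Move 3: P1 pit2 -> P1=[3,2,0,1,6,6](1) P2=[4,0,5,3,6,4](0)
Move 4: P2 pit3 -> P1=[3,2,0,1,6,6](1) P2=[4,0,5,0,7,5](1)
Move 5: P2 pit0 -> P1=[3,2,0,1,6,6](1) P2=[0,1,6,1,8,5](1)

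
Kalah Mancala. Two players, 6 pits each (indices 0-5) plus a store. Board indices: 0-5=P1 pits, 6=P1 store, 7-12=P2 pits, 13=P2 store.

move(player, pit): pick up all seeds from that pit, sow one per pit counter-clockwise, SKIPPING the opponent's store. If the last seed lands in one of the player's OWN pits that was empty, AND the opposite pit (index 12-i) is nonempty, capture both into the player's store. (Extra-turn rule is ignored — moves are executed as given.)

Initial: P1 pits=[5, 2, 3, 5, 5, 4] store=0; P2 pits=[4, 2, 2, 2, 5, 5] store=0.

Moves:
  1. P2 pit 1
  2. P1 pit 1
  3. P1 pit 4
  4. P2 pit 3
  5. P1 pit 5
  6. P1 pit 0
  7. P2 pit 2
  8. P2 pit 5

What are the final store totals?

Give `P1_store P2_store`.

Answer: 9 3

Derivation:
Move 1: P2 pit1 -> P1=[5,2,3,5,5,4](0) P2=[4,0,3,3,5,5](0)
Move 2: P1 pit1 -> P1=[5,0,4,6,5,4](0) P2=[4,0,3,3,5,5](0)
Move 3: P1 pit4 -> P1=[5,0,4,6,0,5](1) P2=[5,1,4,3,5,5](0)
Move 4: P2 pit3 -> P1=[5,0,4,6,0,5](1) P2=[5,1,4,0,6,6](1)
Move 5: P1 pit5 -> P1=[5,0,4,6,0,0](2) P2=[6,2,5,1,6,6](1)
Move 6: P1 pit0 -> P1=[0,1,5,7,1,0](9) P2=[0,2,5,1,6,6](1)
Move 7: P2 pit2 -> P1=[1,1,5,7,1,0](9) P2=[0,2,0,2,7,7](2)
Move 8: P2 pit5 -> P1=[2,2,6,8,2,1](9) P2=[0,2,0,2,7,0](3)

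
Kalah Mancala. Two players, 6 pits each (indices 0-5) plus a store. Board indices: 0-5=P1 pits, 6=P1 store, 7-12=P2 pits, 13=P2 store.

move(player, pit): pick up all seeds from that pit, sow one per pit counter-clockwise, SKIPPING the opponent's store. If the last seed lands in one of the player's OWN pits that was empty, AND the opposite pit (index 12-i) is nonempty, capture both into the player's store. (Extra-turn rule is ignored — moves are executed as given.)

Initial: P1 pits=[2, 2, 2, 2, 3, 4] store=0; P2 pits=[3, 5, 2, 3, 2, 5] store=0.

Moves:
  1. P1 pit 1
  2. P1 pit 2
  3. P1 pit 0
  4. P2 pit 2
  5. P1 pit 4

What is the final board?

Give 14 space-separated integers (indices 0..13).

Move 1: P1 pit1 -> P1=[2,0,3,3,3,4](0) P2=[3,5,2,3,2,5](0)
Move 2: P1 pit2 -> P1=[2,0,0,4,4,5](0) P2=[3,5,2,3,2,5](0)
Move 3: P1 pit0 -> P1=[0,1,0,4,4,5](4) P2=[3,5,2,0,2,5](0)
Move 4: P2 pit2 -> P1=[0,1,0,4,4,5](4) P2=[3,5,0,1,3,5](0)
Move 5: P1 pit4 -> P1=[0,1,0,4,0,6](5) P2=[4,6,0,1,3,5](0)

Answer: 0 1 0 4 0 6 5 4 6 0 1 3 5 0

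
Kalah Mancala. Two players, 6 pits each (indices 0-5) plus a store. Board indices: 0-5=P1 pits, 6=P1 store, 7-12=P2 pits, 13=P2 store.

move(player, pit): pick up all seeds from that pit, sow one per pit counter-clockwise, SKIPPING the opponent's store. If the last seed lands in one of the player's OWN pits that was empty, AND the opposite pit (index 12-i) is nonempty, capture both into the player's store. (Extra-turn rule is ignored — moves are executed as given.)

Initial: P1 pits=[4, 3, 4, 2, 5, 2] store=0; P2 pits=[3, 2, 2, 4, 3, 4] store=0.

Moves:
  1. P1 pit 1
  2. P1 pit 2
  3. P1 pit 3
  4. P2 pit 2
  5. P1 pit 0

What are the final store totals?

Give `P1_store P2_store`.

Move 1: P1 pit1 -> P1=[4,0,5,3,6,2](0) P2=[3,2,2,4,3,4](0)
Move 2: P1 pit2 -> P1=[4,0,0,4,7,3](1) P2=[4,2,2,4,3,4](0)
Move 3: P1 pit3 -> P1=[4,0,0,0,8,4](2) P2=[5,2,2,4,3,4](0)
Move 4: P2 pit2 -> P1=[4,0,0,0,8,4](2) P2=[5,2,0,5,4,4](0)
Move 5: P1 pit0 -> P1=[0,1,1,1,9,4](2) P2=[5,2,0,5,4,4](0)

Answer: 2 0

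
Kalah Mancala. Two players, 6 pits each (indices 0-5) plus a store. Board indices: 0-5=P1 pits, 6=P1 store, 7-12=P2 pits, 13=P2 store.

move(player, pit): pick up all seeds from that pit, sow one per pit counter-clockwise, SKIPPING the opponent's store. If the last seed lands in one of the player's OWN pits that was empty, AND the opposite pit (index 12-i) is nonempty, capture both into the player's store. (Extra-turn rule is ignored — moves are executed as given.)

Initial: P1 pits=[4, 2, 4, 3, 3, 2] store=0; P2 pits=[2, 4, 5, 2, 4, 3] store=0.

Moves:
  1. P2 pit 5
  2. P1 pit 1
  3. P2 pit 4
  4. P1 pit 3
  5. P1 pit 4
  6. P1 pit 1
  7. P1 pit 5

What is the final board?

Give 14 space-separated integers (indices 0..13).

Move 1: P2 pit5 -> P1=[5,3,4,3,3,2](0) P2=[2,4,5,2,4,0](1)
Move 2: P1 pit1 -> P1=[5,0,5,4,4,2](0) P2=[2,4,5,2,4,0](1)
Move 3: P2 pit4 -> P1=[6,1,5,4,4,2](0) P2=[2,4,5,2,0,1](2)
Move 4: P1 pit3 -> P1=[6,1,5,0,5,3](1) P2=[3,4,5,2,0,1](2)
Move 5: P1 pit4 -> P1=[6,1,5,0,0,4](2) P2=[4,5,6,2,0,1](2)
Move 6: P1 pit1 -> P1=[6,0,6,0,0,4](2) P2=[4,5,6,2,0,1](2)
Move 7: P1 pit5 -> P1=[6,0,6,0,0,0](3) P2=[5,6,7,2,0,1](2)

Answer: 6 0 6 0 0 0 3 5 6 7 2 0 1 2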